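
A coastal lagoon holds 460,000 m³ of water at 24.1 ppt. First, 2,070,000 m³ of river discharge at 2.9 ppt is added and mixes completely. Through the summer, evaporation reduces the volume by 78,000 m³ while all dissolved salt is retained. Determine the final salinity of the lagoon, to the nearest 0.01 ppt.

6.97 ppt

After mixing: salt = 460,000×24.1 + 2,070,000×2.9 = 17,089,000; volume = 2,530,000 m³
After evaporation: salt unchanged = 17,089,000; volume = 2,530,000 − 78,000 = 2,452,000 m³
S = 17,089,000 / 2,452,000 = 6.9694 ppt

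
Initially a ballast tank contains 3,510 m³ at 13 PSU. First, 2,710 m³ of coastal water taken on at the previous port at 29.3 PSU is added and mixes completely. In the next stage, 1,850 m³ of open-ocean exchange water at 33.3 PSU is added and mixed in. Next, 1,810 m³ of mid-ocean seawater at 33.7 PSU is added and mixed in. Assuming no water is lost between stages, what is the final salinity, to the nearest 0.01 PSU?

Conserving salt mass:
Initial salt = 3,510×13 = 45,630
After stage 1: salt = 45,630 + 2,710×29.3 = 125,033; volume = 6,220 m³; S = 20.102 PSU
After stage 2: salt = 125,033 + 1,850×33.3 = 186,638; volume = 8,070 m³; S = 23.127 PSU
After stage 3: salt = 186,638 + 1,810×33.7 = 247,635; volume = 9,880 m³
S = 247,635 / 9,880 = 25.0643 PSU

25.06 PSU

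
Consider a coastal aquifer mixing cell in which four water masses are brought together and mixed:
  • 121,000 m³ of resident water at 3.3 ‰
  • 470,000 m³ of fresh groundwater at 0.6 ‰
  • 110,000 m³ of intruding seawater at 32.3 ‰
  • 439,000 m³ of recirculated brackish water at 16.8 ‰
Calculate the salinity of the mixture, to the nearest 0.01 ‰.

10.18 ‰

Total salt / total volume:
salt = 121,000×3.3 + 470,000×0.6 + 110,000×32.3 + 439,000×16.8 = 399,300 + 282,000 + 3,553,000 + 7,375,200 = 11,609,500
volume = 121,000 + 470,000 + 110,000 + 439,000 = 1,140,000 m³
S = 11,609,500 / 1,140,000 = 10.1838 ‰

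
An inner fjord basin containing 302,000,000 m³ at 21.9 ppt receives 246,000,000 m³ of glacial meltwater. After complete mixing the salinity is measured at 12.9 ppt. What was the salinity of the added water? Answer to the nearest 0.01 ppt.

Salt balance: 302,000,000×21.9 + 246,000,000×S = 548,000,000×12.9
6,613,800,000 + 246,000,000·S = 7,069,200,000
S = (7,069,200,000 − 6,613,800,000) / 246,000,000 = 1.8512 ppt

1.85 ppt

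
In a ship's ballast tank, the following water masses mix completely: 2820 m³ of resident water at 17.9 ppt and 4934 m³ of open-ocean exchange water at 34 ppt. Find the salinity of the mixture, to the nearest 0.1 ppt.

28.1 ppt

By conservation of dissolved salt,
salt = 2,820×17.9 + 4,934×34 = 50,478 + 167,756 = 218,234
volume = 2,820 + 4,934 = 7,754 m³
S = 218,234 / 7,754 = 28.145 ppt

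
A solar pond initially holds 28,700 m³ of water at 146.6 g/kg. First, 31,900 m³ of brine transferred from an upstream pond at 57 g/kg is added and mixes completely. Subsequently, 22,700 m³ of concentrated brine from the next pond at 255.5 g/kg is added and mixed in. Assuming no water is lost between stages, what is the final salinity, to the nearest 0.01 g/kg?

Salt balance:
Initial salt = 28,700×146.6 = 4,207,420
After stage 1: salt = 4,207,420 + 31,900×57 = 6,025,720; volume = 60,600 m³; S = 99.434 g/kg
After stage 2: salt = 6,025,720 + 22,700×255.5 = 11,825,570; volume = 83,300 m³
S = 11,825,570 / 83,300 = 141.9636 g/kg

141.96 g/kg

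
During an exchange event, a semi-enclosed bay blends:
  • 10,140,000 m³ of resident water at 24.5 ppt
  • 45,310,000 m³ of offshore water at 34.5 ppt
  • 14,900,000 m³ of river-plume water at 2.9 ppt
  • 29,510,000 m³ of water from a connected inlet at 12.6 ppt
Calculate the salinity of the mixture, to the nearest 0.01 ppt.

22.30 ppt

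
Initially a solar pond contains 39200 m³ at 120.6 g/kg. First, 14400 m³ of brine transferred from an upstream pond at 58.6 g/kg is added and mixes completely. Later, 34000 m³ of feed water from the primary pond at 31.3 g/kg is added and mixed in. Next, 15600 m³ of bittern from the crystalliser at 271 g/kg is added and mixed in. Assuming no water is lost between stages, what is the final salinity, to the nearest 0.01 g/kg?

105.26 g/kg

Total salt / total volume:
Initial salt = 39,200×120.6 = 4,727,520
After stage 1: salt = 4,727,520 + 14,400×58.6 = 5,571,360; volume = 53,600 m³; S = 103.943 g/kg
After stage 2: salt = 5,571,360 + 34,000×31.3 = 6,635,560; volume = 87,600 m³; S = 75.748 g/kg
After stage 3: salt = 6,635,560 + 15,600×271 = 10,863,160; volume = 103,200 m³
S = 10,863,160 / 103,200 = 105.2632 g/kg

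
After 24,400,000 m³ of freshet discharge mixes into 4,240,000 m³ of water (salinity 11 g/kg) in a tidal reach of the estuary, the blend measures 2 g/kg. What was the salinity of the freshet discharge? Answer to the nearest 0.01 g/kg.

0.44 g/kg

Salt balance: 4,240,000×11 + 24,400,000×S = 28,640,000×2
46,640,000 + 24,400,000·S = 57,280,000
S = (57,280,000 − 46,640,000) / 24,400,000 = 0.4361 g/kg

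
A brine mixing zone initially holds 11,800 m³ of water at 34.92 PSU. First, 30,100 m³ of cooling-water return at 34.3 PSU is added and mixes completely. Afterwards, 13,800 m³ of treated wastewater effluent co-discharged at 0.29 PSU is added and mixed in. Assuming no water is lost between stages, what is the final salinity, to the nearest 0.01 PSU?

Mass of salt is conserved:
Initial salt = 11,800×34.92 = 412,056
After stage 1: salt = 412,056 + 30,100×34.3 = 1,444,486; volume = 41,900 m³; S = 34.475 PSU
After stage 2: salt = 1,444,486 + 13,800×0.29 = 1,448,488; volume = 55,700 m³
S = 1,448,488 / 55,700 = 26.0052 PSU

26.01 PSU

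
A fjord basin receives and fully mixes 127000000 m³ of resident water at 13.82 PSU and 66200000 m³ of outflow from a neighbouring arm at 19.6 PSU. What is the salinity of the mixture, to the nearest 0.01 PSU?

Weighted by volume,
salt = 127,000,000×13.82 + 66,200,000×19.6 = 1,755,140,000 + 1,297,520,000 = 3,052,660,000
volume = 127,000,000 + 66,200,000 = 193,200,000 m³
S = 3,052,660,000 / 193,200,000 = 15.8005 PSU

15.80 PSU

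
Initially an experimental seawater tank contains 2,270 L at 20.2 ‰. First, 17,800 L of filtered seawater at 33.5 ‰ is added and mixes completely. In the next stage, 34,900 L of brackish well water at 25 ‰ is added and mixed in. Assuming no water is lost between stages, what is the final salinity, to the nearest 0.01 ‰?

Total salt / total volume:
Initial salt = 2,270×20.2 = 45,854
After stage 1: salt = 45,854 + 17,800×33.5 = 642,154; volume = 20,070 L; S = 31.996 ‰
After stage 2: salt = 642,154 + 34,900×25 = 1,514,654; volume = 54,970 L
S = 1,514,654 / 54,970 = 27.5542 ‰

27.55 ‰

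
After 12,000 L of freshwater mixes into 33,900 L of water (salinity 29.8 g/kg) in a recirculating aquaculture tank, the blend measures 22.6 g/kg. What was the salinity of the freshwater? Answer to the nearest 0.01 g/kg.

2.26 g/kg

Salt balance: 33,900×29.8 + 12,000×S = 45,900×22.6
1,010,220 + 12,000·S = 1,037,340
S = (1,037,340 − 1,010,220) / 12,000 = 2.26 g/kg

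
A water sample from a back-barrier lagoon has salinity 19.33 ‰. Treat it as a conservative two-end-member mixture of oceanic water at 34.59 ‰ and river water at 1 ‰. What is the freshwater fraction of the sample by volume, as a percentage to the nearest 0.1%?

45.4%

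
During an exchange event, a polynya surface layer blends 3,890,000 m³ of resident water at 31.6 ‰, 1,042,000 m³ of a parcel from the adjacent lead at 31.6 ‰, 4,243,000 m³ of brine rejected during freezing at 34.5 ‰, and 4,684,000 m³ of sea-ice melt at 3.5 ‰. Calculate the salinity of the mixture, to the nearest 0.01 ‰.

Weighted by volume,
salt = 3,890,000×31.6 + 1,042,000×31.6 + 4,243,000×34.5 + 4,684,000×3.5 = 122,924,000 + 32,927,200 + 146,383,500 + 16,394,000 = 318,628,700
volume = 3,890,000 + 1,042,000 + 4,243,000 + 4,684,000 = 13,859,000 m³
S = 318,628,700 / 13,859,000 = 22.9907 ‰

22.99 ‰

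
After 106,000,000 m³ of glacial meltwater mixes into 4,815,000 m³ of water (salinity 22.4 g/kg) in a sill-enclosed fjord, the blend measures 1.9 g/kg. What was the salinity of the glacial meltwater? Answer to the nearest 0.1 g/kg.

Salt balance: 4,815,000×22.4 + 106,000,000×S = 110,815,000×1.9
107,856,000 + 106,000,000·S = 210,548,500
S = (210,548,500 − 107,856,000) / 106,000,000 = 0.9688 g/kg

1.0 g/kg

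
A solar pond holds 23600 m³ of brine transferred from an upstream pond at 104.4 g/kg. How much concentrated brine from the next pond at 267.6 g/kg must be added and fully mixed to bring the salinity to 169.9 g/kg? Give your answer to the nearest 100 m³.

15800 m³

Salt balance: 23,600×104.4 + V×267.6 = (23,600+V)×169.9
2,463,840 + 267.6V = 4,009,640 + 169.9V
1,545,800 = 97.7V
V = 15,821.9 m³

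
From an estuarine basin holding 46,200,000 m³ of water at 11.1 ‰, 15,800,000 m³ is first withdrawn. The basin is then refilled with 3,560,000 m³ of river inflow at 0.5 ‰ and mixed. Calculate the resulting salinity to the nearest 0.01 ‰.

9.99 ‰

Remaining after removal: 30,400,000 m³ at 11.1 ‰ (salt = 337,440,000)
After addition: salt = 337,440,000 + 3,560,000×0.5 = 339,220,000; volume = 33,960,000 m³
S = 339,220,000 / 33,960,000 = 9.9888 ‰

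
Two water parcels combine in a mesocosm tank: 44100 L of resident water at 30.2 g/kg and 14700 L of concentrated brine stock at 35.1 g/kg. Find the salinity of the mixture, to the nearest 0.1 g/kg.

31.4 g/kg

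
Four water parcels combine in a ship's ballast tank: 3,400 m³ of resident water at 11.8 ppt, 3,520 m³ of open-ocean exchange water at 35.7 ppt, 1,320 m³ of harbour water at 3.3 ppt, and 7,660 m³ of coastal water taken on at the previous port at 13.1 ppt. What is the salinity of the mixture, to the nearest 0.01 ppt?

17.01 ppt

Total salt / total volume:
salt = 3,400×11.8 + 3,520×35.7 + 1,320×3.3 + 7,660×13.1 = 40,120 + 125,664 + 4,356 + 100,346 = 270,486
volume = 3,400 + 3,520 + 1,320 + 7,660 = 15,900 m³
S = 270,486 / 15,900 = 17.0117 ppt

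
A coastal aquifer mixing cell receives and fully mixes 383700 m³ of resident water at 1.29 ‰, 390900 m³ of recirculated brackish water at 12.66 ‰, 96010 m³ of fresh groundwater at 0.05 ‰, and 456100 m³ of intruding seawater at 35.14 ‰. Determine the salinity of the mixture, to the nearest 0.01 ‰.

16.19 ‰

Total salt / total volume:
salt = 383,700×1.29 + 390,900×12.66 + 96,010×0.05 + 456,100×35.14 = 494,973 + 4,948,794 + 4,800.5 + 16,027,354 = 21,475,921.5
volume = 383,700 + 390,900 + 96,010 + 456,100 = 1,326,710 m³
S = 21,475,921.5 / 1,326,710 = 16.1874 ‰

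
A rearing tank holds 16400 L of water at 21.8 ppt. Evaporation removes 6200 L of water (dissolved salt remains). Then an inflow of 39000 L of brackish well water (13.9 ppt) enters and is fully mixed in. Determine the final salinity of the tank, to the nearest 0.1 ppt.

18.3 ppt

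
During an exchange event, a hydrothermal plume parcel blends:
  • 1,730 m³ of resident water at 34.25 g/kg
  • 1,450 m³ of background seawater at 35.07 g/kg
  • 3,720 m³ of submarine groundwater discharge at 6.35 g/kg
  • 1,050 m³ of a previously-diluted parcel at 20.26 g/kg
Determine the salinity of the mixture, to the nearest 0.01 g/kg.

19.50 g/kg

Conserving salt mass:
salt = 1,730×34.25 + 1,450×35.07 + 3,720×6.35 + 1,050×20.26 = 59,252.5 + 50,851.5 + 23,622 + 21,273 = 154,999
volume = 1,730 + 1,450 + 3,720 + 1,050 = 7,950 m³
S = 154,999 / 7,950 = 19.4967 g/kg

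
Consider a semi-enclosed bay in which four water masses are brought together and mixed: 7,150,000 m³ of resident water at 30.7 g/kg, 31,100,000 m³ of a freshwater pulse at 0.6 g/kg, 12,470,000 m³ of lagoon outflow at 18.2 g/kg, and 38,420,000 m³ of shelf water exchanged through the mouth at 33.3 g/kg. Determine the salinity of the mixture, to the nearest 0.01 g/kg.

Conserving salt mass:
salt = 7,150,000×30.7 + 31,100,000×0.6 + 12,470,000×18.2 + 38,420,000×33.3 = 219,505,000 + 18,660,000 + 226,954,000 + 1,279,386,000 = 1,744,505,000
volume = 7,150,000 + 31,100,000 + 12,470,000 + 38,420,000 = 89,140,000 m³
S = 1,744,505,000 / 89,140,000 = 19.5704 g/kg

19.57 g/kg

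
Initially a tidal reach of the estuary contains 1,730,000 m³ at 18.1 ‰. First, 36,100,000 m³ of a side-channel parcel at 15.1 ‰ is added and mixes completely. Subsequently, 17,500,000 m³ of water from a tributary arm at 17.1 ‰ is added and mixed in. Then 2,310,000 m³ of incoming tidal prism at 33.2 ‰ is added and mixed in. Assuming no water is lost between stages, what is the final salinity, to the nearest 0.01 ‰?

Weighted by volume,
Initial salt = 1,730,000×18.1 = 31,313,000
After stage 1: salt = 31,313,000 + 36,100,000×15.1 = 576,423,000; volume = 37,830,000 m³; S = 15.237 ‰
After stage 2: salt = 576,423,000 + 17,500,000×17.1 = 875,673,000; volume = 55,330,000 m³; S = 15.826 ‰
After stage 3: salt = 875,673,000 + 2,310,000×33.2 = 952,365,000; volume = 57,640,000 m³
S = 952,365,000 / 57,640,000 = 16.5226 ‰

16.52 ‰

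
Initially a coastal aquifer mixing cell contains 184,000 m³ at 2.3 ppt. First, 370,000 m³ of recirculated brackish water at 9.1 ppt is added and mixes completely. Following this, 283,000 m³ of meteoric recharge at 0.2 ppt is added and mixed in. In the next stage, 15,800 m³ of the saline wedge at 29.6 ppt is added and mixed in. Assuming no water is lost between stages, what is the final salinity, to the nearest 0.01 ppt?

5.06 ppt

Salt balance:
Initial salt = 184,000×2.3 = 423,200
After stage 1: salt = 423,200 + 370,000×9.1 = 3,790,200; volume = 554,000 m³; S = 6.842 ppt
After stage 2: salt = 3,790,200 + 283,000×0.2 = 3,846,800; volume = 837,000 m³; S = 4.596 ppt
After stage 3: salt = 3,846,800 + 15,800×29.6 = 4,314,480; volume = 852,800 m³
S = 4,314,480 / 852,800 = 5.0592 ppt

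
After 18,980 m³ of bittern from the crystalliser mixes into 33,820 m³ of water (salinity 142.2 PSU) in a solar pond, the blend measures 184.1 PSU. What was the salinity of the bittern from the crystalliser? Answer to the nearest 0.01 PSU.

Salt balance: 33,820×142.2 + 18,980×S = 52,800×184.1
4,809,204 + 18,980·S = 9,720,480
S = (9,720,480 − 4,809,204) / 18,980 = 258.7606 PSU

258.76 PSU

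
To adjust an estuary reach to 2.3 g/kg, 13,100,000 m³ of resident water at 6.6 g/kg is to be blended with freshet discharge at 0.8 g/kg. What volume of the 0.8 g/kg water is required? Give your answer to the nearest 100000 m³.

37600000 m³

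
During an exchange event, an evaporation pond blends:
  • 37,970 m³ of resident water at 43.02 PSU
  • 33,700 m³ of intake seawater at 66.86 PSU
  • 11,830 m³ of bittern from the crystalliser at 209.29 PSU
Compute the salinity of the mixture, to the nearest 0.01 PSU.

76.20 PSU

Conserving salt mass:
salt = 37,970×43.02 + 33,700×66.86 + 11,830×209.29 = 1,633,469.4 + 2,253,182 + 2,475,900.7 = 6,362,552.1
volume = 37,970 + 33,700 + 11,830 = 83,500 m³
S = 6,362,552.1 / 83,500 = 76.1982 PSU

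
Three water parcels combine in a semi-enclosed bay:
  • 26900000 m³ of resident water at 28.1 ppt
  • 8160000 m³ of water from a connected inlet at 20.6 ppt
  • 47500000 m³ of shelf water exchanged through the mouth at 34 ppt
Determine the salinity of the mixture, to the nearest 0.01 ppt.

By conservation of dissolved salt,
salt = 26,900,000×28.1 + 8,160,000×20.6 + 47,500,000×34 = 755,890,000 + 168,096,000 + 1,615,000,000 = 2,538,986,000
volume = 26,900,000 + 8,160,000 + 47,500,000 = 82,560,000 m³
S = 2,538,986,000 / 82,560,000 = 30.7532 ppt

30.75 ppt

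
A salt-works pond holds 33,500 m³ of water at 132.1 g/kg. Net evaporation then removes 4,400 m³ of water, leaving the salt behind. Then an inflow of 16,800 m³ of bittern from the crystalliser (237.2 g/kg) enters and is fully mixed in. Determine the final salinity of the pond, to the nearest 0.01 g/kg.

183.23 g/kg

After evaporation: salt = 33,500×132.1 = 4,425,350; volume = 33,500 − 4,400 = 29,100 m³
After mixing: salt = 4,425,350 + 16,800×237.2 = 8,410,310; volume = 29,100 + 16,800 = 45,900 m³
S = 8,410,310 / 45,900 = 183.2312 g/kg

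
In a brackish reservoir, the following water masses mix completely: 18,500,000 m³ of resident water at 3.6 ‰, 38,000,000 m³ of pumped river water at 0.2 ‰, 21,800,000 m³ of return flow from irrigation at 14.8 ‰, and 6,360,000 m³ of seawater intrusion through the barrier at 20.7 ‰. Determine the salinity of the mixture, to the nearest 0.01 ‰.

Mass of salt is conserved:
salt = 18,500,000×3.6 + 38,000,000×0.2 + 21,800,000×14.8 + 6,360,000×20.7 = 66,600,000 + 7,600,000 + 322,640,000 + 131,652,000 = 528,492,000
volume = 18,500,000 + 38,000,000 + 21,800,000 + 6,360,000 = 84,660,000 m³
S = 528,492,000 / 84,660,000 = 6.2425 ‰

6.24 ‰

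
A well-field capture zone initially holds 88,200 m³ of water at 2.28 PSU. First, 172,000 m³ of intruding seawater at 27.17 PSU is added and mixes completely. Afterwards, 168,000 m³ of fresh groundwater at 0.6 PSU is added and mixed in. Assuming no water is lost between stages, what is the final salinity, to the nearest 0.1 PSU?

Mass of salt is conserved:
Initial salt = 88,200×2.28 = 201,096
After stage 1: salt = 201,096 + 172,000×27.17 = 4,874,336; volume = 260,200 m³; S = 18.733 PSU
After stage 2: salt = 4,874,336 + 168,000×0.6 = 4,975,136; volume = 428,200 m³
S = 4,975,136 / 428,200 = 11.6187 PSU

11.6 PSU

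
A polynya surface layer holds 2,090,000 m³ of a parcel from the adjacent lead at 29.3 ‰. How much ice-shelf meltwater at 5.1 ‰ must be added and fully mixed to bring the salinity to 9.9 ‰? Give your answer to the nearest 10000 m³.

8450000 m³

Salt balance: 2,090,000×29.3 + V×5.1 = (2,090,000+V)×9.9
61,237,000 + 5.1V = 20,691,000 + 9.9V
40,546,000 = 4.8V
V = 8,447,083.33 m³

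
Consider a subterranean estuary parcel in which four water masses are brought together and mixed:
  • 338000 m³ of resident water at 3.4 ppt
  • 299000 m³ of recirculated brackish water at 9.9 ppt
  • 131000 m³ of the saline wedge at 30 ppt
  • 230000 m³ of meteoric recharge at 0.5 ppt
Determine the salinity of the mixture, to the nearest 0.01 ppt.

8.17 ppt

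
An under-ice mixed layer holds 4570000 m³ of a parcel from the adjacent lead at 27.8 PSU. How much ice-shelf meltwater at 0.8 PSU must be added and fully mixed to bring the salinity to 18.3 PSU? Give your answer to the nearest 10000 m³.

Salt balance: 4,570,000×27.8 + V×0.8 = (4,570,000+V)×18.3
127,046,000 + 0.8V = 83,631,000 + 18.3V
43,415,000 = 17.5V
V = 2,480,857.14 m³

2480000 m³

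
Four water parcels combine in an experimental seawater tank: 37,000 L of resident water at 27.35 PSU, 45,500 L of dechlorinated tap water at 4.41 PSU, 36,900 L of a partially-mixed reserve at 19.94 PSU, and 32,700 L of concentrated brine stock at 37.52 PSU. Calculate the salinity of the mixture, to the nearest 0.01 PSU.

20.88 PSU

By conservation of dissolved salt,
salt = 37,000×27.35 + 45,500×4.41 + 36,900×19.94 + 32,700×37.52 = 1,011,950 + 200,655 + 735,786 + 1,226,904 = 3,175,295
volume = 37,000 + 45,500 + 36,900 + 32,700 = 152,100 L
S = 3,175,295 / 152,100 = 20.8764 PSU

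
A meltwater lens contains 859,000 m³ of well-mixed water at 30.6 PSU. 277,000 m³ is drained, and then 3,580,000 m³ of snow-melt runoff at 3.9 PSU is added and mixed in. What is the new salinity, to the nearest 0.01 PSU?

Remaining after removal: 582,000 m³ at 30.6 PSU (salt = 17,809,200)
After addition: salt = 17,809,200 + 3,580,000×3.9 = 31,771,200; volume = 4,162,000 m³
S = 31,771,200 / 4,162,000 = 7.6336 PSU

7.63 PSU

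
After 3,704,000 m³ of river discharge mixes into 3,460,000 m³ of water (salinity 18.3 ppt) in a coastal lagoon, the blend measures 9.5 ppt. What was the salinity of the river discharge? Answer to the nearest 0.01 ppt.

1.28 ppt

Salt balance: 3,460,000×18.3 + 3,704,000×S = 7,164,000×9.5
63,318,000 + 3,704,000·S = 68,058,000
S = (68,058,000 − 63,318,000) / 3,704,000 = 1.2797 ppt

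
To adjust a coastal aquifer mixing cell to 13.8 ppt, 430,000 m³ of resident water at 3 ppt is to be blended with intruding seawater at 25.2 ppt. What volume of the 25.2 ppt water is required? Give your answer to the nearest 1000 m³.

Salt balance: 430,000×3 + V×25.2 = (430,000+V)×13.8
1,290,000 + 25.2V = 5,934,000 + 13.8V
4,644,000 = 11.4V
V = 407,368.42 m³

407000 m³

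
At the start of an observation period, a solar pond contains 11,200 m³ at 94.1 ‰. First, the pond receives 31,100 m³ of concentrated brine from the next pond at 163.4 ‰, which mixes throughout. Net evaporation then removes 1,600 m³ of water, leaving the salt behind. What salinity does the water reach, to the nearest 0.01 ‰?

After mixing: salt = 11,200×94.1 + 31,100×163.4 = 6,135,660; volume = 42,300 m³
After evaporation: salt unchanged = 6,135,660; volume = 42,300 − 1,600 = 40,700 m³
S = 6,135,660 / 40,700 = 150.7533 ‰

150.75 ‰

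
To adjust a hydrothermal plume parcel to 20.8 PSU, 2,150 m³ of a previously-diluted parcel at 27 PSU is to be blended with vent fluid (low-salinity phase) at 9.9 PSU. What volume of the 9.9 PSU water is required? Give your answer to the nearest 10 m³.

Salt balance: 2,150×27 + V×9.9 = (2,150+V)×20.8
58,050 + 9.9V = 44,720 + 20.8V
13,330 = 10.9V
V = 1,222.94 m³

1220 m³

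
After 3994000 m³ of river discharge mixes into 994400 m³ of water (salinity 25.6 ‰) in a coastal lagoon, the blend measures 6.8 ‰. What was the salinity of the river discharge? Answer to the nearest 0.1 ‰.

2.1 ‰

Salt balance: 994,400×25.6 + 3,994,000×S = 4,988,400×6.8
25,456,640 + 3,994,000·S = 33,921,120
S = (33,921,120 − 25,456,640) / 3,994,000 = 2.1193 ‰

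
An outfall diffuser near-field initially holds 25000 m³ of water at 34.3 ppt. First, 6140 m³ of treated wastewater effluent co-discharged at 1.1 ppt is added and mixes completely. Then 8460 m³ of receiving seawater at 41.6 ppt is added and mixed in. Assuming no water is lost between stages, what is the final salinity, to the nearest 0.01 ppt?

Mass of salt is conserved:
Initial salt = 25,000×34.3 = 857,500
After stage 1: salt = 857,500 + 6,140×1.1 = 864,254; volume = 31,140 m³; S = 27.754 ppt
After stage 2: salt = 864,254 + 8,460×41.6 = 1,216,190; volume = 39,600 m³
S = 1,216,190 / 39,600 = 30.7119 ppt

30.71 ppt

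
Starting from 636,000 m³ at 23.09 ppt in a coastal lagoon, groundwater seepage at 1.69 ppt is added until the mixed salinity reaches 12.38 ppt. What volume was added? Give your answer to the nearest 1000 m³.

Salt balance: 636,000×23.09 + V×1.69 = (636,000+V)×12.38
14,685,240 + 1.69V = 7,873,680 + 12.38V
6,811,560 = 10.69V
V = 637,189.9 m³

637000 m³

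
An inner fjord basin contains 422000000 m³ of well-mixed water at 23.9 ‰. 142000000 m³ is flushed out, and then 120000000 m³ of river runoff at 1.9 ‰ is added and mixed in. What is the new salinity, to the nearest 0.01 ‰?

17.30 ‰

Remaining after removal: 280,000,000 m³ at 23.9 ‰ (salt = 6,692,000,000)
After addition: salt = 6,692,000,000 + 120,000,000×1.9 = 6,920,000,000; volume = 400,000,000 m³
S = 6,920,000,000 / 400,000,000 = 17.3 ‰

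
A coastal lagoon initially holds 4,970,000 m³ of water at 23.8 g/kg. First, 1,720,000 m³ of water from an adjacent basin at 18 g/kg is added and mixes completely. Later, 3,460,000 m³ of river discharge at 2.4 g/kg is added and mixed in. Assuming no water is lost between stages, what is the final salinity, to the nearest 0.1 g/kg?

Mass of salt is conserved:
Initial salt = 4,970,000×23.8 = 118,286,000
After stage 1: salt = 118,286,000 + 1,720,000×18 = 149,246,000; volume = 6,690,000 m³; S = 22.309 g/kg
After stage 2: salt = 149,246,000 + 3,460,000×2.4 = 157,550,000; volume = 10,150,000 m³
S = 157,550,000 / 10,150,000 = 15.5222 g/kg

15.5 g/kg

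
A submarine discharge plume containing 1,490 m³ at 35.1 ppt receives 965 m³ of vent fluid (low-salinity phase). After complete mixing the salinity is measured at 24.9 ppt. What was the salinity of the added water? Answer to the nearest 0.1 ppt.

Salt balance: 1,490×35.1 + 965×S = 2,455×24.9
52,299 + 965·S = 61,129.5
S = (61,129.5 − 52,299) / 965 = 9.1508 ppt

9.2 ppt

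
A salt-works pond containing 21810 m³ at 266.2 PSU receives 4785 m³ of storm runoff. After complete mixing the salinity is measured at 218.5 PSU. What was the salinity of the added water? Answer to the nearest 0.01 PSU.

1.08 PSU

Salt balance: 21,810×266.2 + 4,785×S = 26,595×218.5
5,805,822 + 4,785·S = 5,811,007.5
S = (5,811,007.5 − 5,805,822) / 4,785 = 1.0837 PSU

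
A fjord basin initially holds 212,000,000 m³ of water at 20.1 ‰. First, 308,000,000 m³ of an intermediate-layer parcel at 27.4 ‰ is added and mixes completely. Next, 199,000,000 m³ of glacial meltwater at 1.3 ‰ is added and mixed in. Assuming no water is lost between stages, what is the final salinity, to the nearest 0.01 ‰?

Mass of salt is conserved:
Initial salt = 212,000,000×20.1 = 4,261,200,000
After stage 1: salt = 4,261,200,000 + 308,000,000×27.4 = 12,700,400,000; volume = 520,000,000 m³; S = 24.424 ‰
After stage 2: salt = 12,700,400,000 + 199,000,000×1.3 = 12,959,100,000; volume = 719,000,000 m³
S = 12,959,100,000 / 719,000,000 = 18.0238 ‰

18.02 ‰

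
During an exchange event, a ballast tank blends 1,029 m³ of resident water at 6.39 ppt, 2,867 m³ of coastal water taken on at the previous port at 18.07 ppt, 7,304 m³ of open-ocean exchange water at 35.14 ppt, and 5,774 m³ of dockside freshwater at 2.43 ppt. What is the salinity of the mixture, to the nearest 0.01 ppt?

19.39 ppt

Weighted by volume,
salt = 1,029×6.39 + 2,867×18.07 + 7,304×35.14 + 5,774×2.43 = 6,575.31 + 51,806.69 + 256,662.56 + 14,030.82 = 329,075.38
volume = 1,029 + 2,867 + 7,304 + 5,774 = 16,974 m³
S = 329,075.38 / 16,974 = 19.387 ppt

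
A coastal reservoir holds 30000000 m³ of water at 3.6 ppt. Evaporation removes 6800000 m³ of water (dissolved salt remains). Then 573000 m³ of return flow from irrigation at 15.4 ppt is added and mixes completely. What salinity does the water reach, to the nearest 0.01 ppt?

4.91 ppt

After evaporation: salt = 30,000,000×3.6 = 108,000,000; volume = 30,000,000 − 6,800,000 = 23,200,000 m³
After mixing: salt = 108,000,000 + 573,000×15.4 = 116,824,200; volume = 23,200,000 + 573,000 = 23,773,000 m³
S = 116,824,200 / 23,773,000 = 4.9142 ppt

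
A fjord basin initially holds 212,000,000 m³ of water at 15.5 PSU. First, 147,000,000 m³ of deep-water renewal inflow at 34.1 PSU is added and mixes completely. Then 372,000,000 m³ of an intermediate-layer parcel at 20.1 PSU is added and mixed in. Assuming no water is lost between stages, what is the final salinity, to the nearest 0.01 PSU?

Weighted by volume,
Initial salt = 212,000,000×15.5 = 3,286,000,000
After stage 1: salt = 3,286,000,000 + 147,000,000×34.1 = 8,298,700,000; volume = 359,000,000 m³; S = 23.116 PSU
After stage 2: salt = 8,298,700,000 + 372,000,000×20.1 = 15,775,900,000; volume = 731,000,000 m³
S = 15,775,900,000 / 731,000,000 = 21.5813 PSU

21.58 PSU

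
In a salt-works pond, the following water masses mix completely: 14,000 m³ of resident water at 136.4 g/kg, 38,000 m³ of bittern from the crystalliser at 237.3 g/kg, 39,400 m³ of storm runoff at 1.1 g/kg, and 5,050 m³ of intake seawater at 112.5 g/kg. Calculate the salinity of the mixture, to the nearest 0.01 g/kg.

119.63 g/kg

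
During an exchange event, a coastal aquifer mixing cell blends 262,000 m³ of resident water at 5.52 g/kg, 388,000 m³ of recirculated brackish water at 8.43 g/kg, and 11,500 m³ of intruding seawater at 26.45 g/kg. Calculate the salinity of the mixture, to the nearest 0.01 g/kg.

7.59 g/kg

Weighted by volume,
salt = 262,000×5.52 + 388,000×8.43 + 11,500×26.45 = 1,446,240 + 3,270,840 + 304,175 = 5,021,255
volume = 262,000 + 388,000 + 11,500 = 661,500 m³
S = 5,021,255 / 661,500 = 7.5907 g/kg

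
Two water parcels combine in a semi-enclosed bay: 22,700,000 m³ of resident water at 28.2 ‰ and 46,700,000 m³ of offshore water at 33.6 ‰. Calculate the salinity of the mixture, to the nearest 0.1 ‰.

31.8 ‰

Total salt / total volume:
salt = 22,700,000×28.2 + 46,700,000×33.6 = 640,140,000 + 1,569,120,000 = 2,209,260,000
volume = 22,700,000 + 46,700,000 = 69,400,000 m³
S = 2,209,260,000 / 69,400,000 = 31.834 ‰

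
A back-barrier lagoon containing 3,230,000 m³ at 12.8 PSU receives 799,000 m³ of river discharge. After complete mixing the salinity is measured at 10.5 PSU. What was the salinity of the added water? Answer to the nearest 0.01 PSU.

1.20 PSU

Salt balance: 3,230,000×12.8 + 799,000×S = 4,029,000×10.5
41,344,000 + 799,000·S = 42,304,500
S = (42,304,500 − 41,344,000) / 799,000 = 1.2021 PSU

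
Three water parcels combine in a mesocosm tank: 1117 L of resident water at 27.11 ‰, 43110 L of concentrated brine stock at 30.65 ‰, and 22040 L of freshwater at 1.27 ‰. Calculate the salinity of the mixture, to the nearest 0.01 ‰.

20.82 ‰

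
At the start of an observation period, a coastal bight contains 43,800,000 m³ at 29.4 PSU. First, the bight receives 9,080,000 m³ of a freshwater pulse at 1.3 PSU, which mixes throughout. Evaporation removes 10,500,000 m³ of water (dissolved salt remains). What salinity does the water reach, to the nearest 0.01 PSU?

30.66 PSU

After mixing: salt = 43,800,000×29.4 + 9,080,000×1.3 = 1,299,524,000; volume = 52,880,000 m³
After evaporation: salt unchanged = 1,299,524,000; volume = 52,880,000 − 10,500,000 = 42,380,000 m³
S = 1,299,524,000 / 42,380,000 = 30.6636 PSU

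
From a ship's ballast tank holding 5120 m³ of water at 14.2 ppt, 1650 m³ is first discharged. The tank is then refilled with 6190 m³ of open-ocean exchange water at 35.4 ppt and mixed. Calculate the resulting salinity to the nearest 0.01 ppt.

27.78 ppt

Remaining after removal: 3,470 m³ at 14.2 ppt (salt = 49,274)
After addition: salt = 49,274 + 6,190×35.4 = 268,400; volume = 9,660 m³
S = 268,400 / 9,660 = 27.7847 ppt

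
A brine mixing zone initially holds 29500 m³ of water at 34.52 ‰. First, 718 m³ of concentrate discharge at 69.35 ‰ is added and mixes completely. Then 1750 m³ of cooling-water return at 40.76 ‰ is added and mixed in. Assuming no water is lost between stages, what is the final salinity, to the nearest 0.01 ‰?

Weighted by volume,
Initial salt = 29,500×34.52 = 1,018,340
After stage 1: salt = 1,018,340 + 718×69.35 = 1,068,133.3; volume = 30,218 m³; S = 35.348 ‰
After stage 2: salt = 1,068,133.3 + 1,750×40.76 = 1,139,463.3; volume = 31,968 m³
S = 1,139,463.3 / 31,968 = 35.6439 ‰

35.64 ‰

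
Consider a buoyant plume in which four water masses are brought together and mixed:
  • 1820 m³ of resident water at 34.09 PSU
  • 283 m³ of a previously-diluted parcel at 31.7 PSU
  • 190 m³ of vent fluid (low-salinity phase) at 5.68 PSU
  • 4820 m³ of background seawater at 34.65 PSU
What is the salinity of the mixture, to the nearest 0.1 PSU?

33.6 PSU

Conserving salt mass:
salt = 1,820×34.09 + 283×31.7 + 190×5.68 + 4,820×34.65 = 62,043.8 + 8,971.1 + 1,079.2 + 167,013 = 239,107.1
volume = 1,820 + 283 + 190 + 4,820 = 7,113 m³
S = 239,107.1 / 7,113 = 33.616 PSU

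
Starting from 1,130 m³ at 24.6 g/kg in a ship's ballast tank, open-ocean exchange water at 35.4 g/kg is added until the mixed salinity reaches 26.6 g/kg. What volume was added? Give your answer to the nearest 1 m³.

257 m³

Salt balance: 1,130×24.6 + V×35.4 = (1,130+V)×26.6
27,798 + 35.4V = 30,058 + 26.6V
2,260 = 8.8V
V = 256.82 m³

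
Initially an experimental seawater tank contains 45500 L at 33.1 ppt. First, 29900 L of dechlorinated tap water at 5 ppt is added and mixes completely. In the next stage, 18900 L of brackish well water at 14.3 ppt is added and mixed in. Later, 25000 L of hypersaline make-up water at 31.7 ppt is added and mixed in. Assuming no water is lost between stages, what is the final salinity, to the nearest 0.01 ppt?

22.79 ppt

Total salt / total volume:
Initial salt = 45,500×33.1 = 1,506,050
After stage 1: salt = 1,506,050 + 29,900×5 = 1,655,550; volume = 75,400 L; S = 21.957 ppt
After stage 2: salt = 1,655,550 + 18,900×14.3 = 1,925,820; volume = 94,300 L; S = 20.422 ppt
After stage 3: salt = 1,925,820 + 25,000×31.7 = 2,718,320; volume = 119,300 L
S = 2,718,320 / 119,300 = 22.7856 ppt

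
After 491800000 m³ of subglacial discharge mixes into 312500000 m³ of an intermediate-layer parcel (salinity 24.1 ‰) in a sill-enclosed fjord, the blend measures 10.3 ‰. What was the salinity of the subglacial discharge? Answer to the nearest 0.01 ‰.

Salt balance: 312,500,000×24.1 + 491,800,000×S = 804,300,000×10.3
7,531,250,000 + 491,800,000·S = 8,284,290,000
S = (8,284,290,000 − 7,531,250,000) / 491,800,000 = 1.5312 ‰

1.53 ‰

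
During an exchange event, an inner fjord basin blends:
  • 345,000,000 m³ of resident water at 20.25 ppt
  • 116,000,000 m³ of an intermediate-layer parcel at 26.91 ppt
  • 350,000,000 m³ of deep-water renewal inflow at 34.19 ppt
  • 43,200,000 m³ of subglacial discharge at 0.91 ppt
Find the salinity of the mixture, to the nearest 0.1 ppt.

25.9 ppt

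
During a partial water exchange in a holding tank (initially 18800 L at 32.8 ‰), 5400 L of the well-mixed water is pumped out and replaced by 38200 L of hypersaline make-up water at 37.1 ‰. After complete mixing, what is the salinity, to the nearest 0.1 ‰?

Remaining after removal: 13,400 L at 32.8 ‰ (salt = 439,520)
After addition: salt = 439,520 + 38,200×37.1 = 1,856,740; volume = 51,600 L
S = 1,856,740 / 51,600 = 35.9833 ‰

36.0 ‰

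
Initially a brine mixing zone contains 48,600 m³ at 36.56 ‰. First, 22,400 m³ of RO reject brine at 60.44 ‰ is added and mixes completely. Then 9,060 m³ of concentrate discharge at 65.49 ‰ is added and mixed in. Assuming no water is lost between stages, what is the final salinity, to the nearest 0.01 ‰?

Mass of salt is conserved:
Initial salt = 48,600×36.56 = 1,776,816
After stage 1: salt = 1,776,816 + 22,400×60.44 = 3,130,672; volume = 71,000 m³; S = 44.094 ‰
After stage 2: salt = 3,130,672 + 9,060×65.49 = 3,724,011.4; volume = 80,060 m³
S = 3,724,011.4 / 80,060 = 46.5153 ‰

46.52 ‰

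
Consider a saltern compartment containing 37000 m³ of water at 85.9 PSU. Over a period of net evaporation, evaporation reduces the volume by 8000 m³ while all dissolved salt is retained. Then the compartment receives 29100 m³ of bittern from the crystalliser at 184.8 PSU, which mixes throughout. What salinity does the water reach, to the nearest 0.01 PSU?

147.26 PSU

After evaporation: salt = 37,000×85.9 = 3,178,300; volume = 37,000 − 8,000 = 29,000 m³
After mixing: salt = 3,178,300 + 29,100×184.8 = 8,555,980; volume = 29,000 + 29,100 = 58,100 m³
S = 8,555,980 / 58,100 = 147.263 PSU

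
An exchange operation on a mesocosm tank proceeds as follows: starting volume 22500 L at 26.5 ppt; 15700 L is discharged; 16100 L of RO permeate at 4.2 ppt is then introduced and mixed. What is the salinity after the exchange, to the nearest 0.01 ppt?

Remaining after removal: 6,800 L at 26.5 ppt (salt = 180,200)
After addition: salt = 180,200 + 16,100×4.2 = 247,820; volume = 22,900 L
S = 247,820 / 22,900 = 10.8218 ppt

10.82 ppt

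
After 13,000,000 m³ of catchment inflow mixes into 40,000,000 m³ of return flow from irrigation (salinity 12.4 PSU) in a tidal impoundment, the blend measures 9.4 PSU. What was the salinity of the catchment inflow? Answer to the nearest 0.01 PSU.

0.17 PSU

Salt balance: 40,000,000×12.4 + 13,000,000×S = 53,000,000×9.4
496,000,000 + 13,000,000·S = 498,200,000
S = (498,200,000 − 496,000,000) / 13,000,000 = 0.1692 PSU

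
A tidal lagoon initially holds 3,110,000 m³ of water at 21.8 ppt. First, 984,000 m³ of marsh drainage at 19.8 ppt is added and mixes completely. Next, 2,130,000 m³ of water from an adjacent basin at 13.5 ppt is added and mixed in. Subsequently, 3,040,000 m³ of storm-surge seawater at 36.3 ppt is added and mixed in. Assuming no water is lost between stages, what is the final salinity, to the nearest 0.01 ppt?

24.44 ppt

Total salt / total volume:
Initial salt = 3,110,000×21.8 = 67,798,000
After stage 1: salt = 67,798,000 + 984,000×19.8 = 87,281,200; volume = 4,094,000 m³; S = 21.319 ppt
After stage 2: salt = 87,281,200 + 2,130,000×13.5 = 116,036,200; volume = 6,224,000 m³; S = 18.643 ppt
After stage 3: salt = 116,036,200 + 3,040,000×36.3 = 226,388,200; volume = 9,264,000 m³
S = 226,388,200 / 9,264,000 = 24.4374 ppt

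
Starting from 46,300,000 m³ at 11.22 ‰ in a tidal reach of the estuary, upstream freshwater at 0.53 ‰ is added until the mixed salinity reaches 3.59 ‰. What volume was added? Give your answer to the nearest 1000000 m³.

115000000 m³

Salt balance: 46,300,000×11.22 + V×0.53 = (46,300,000+V)×3.59
519,486,000 + 0.53V = 166,217,000 + 3.59V
353,269,000 = 3.06V
V = 115,447,385.62 m³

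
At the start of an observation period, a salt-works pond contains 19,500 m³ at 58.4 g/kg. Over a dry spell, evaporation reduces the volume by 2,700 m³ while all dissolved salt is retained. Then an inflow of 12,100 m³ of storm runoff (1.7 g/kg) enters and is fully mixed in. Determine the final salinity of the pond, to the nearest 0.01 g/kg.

After evaporation: salt = 19,500×58.4 = 1,138,800; volume = 19,500 − 2,700 = 16,800 m³
After mixing: salt = 1,138,800 + 12,100×1.7 = 1,159,370; volume = 16,800 + 12,100 = 28,900 m³
S = 1,159,370 / 28,900 = 40.1166 g/kg

40.12 g/kg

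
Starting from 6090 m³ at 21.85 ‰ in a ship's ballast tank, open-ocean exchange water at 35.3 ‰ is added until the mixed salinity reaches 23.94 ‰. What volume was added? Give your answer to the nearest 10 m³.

1120 m³

Salt balance: 6,090×21.85 + V×35.3 = (6,090+V)×23.94
133,066.5 + 35.3V = 145,794.6 + 23.94V
12,728.1 = 11.36V
V = 1,120.43 m³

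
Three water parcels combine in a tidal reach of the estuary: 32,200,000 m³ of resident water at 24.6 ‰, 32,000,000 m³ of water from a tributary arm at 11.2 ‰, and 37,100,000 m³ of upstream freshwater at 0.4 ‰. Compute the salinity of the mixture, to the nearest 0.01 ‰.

Weighted by volume,
salt = 32,200,000×24.6 + 32,000,000×11.2 + 37,100,000×0.4 = 792,120,000 + 358,400,000 + 14,840,000 = 1,165,360,000
volume = 32,200,000 + 32,000,000 + 37,100,000 = 101,300,000 m³
S = 1,165,360,000 / 101,300,000 = 11.504 ‰

11.50 ‰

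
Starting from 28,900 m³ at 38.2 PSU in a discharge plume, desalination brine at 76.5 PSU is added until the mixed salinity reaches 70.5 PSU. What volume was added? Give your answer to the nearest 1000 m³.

Salt balance: 28,900×38.2 + V×76.5 = (28,900+V)×70.5
1,103,980 + 76.5V = 2,037,450 + 70.5V
933,470 = 6V
V = 155,578.33 m³

156000 m³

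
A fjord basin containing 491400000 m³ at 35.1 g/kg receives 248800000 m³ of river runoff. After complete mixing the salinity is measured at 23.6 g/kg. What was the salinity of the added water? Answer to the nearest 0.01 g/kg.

Salt balance: 491,400,000×35.1 + 248,800,000×S = 740,200,000×23.6
17,248,140,000 + 248,800,000·S = 17,468,720,000
S = (17,468,720,000 − 17,248,140,000) / 248,800,000 = 0.8866 g/kg

0.89 g/kg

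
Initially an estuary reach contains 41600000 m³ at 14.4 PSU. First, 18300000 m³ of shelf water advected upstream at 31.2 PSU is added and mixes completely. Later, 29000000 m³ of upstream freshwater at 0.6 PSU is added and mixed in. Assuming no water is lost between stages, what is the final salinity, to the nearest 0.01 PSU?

13.36 PSU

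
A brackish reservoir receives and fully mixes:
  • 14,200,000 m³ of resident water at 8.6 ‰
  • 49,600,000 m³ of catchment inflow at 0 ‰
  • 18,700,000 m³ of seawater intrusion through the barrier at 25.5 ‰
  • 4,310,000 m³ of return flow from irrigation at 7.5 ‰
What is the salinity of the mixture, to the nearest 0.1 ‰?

7.3 ‰

By conservation of dissolved salt,
salt = 14,200,000×8.6 + 49,600,000×0 + 18,700,000×25.5 + 4,310,000×7.5 = 122,120,000 + 0 + 476,850,000 + 32,325,000 = 631,295,000
volume = 14,200,000 + 49,600,000 + 18,700,000 + 4,310,000 = 86,810,000 m³
S = 631,295,000 / 86,810,000 = 7.272 ‰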